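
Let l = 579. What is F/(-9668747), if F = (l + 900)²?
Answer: -2187441/9668747 ≈ -0.22624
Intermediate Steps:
F = 2187441 (F = (579 + 900)² = 1479² = 2187441)
F/(-9668747) = 2187441/(-9668747) = 2187441*(-1/9668747) = -2187441/9668747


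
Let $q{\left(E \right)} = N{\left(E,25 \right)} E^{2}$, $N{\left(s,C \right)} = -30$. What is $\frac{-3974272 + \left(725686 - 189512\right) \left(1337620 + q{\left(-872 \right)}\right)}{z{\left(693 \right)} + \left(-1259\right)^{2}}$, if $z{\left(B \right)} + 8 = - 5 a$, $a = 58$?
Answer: $- \frac{11513750832872}{1584783} \approx -7.2652 \cdot 10^{6}$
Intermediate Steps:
$q{\left(E \right)} = - 30 E^{2}$
$z{\left(B \right)} = -298$ ($z{\left(B \right)} = -8 - 290 = -298$)
$\frac{-3974272 + \left(725686 - 189512\right) \left(1337620 + q{\left(-872 \right)}\right)}{z{\left(693 \right)} + \left(-1259\right)^{2}} = \frac{-3974272 + \left(725686 - 189512\right) \left(1337620 - 30 \left(-872\right)^{2}\right)}{-298 + \left(-1259\right)^{2}} = \frac{-3974272 + 536174 \left(1337620 - 22811520\right)}{-298 + 1585081} = \frac{-3974272 + 536174 \left(1337620 - 22811520\right)}{1584783} = \left(-3974272 + 536174 \left(-21473900\right)\right) \frac{1}{1584783} = \left(-3974272 - 11513746858600\right) \frac{1}{1584783} = \left(-11513750832872\right) \frac{1}{1584783} = - \frac{11513750832872}{1584783}$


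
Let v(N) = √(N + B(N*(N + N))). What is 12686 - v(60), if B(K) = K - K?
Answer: 12686 - 2*√15 ≈ 12678.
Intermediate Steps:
B(K) = 0
v(N) = √N (v(N) = √(N + 0) = √N)
12686 - v(60) = 12686 - √60 = 12686 - 2*√15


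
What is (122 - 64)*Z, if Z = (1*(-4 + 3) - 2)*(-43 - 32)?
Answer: 13050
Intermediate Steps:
Z = 225 (Z = (1*(-1) - 2)*(-75) = (-1 - 2)*(-75) = -3*(-75) = 225)
(122 - 64)*Z = (122 - 64)*225 = 58*225 = 13050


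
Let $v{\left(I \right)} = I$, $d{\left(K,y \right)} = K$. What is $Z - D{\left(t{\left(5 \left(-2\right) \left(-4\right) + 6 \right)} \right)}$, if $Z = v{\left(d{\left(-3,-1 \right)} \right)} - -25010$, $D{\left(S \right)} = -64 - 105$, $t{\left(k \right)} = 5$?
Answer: $25176$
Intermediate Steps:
$D{\left(S \right)} = -169$ ($D{\left(S \right)} = -64 - 105 = -169$)
$Z = 25007$ ($Z = -3 - -25010 = -3 + 25010 = 25007$)
$Z - D{\left(t{\left(5 \left(-2\right) \left(-4\right) + 6 \right)} \right)} = 25007 - -169 = 25007 + 169 = 25176$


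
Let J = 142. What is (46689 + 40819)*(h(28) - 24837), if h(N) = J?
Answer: -2161010060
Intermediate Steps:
h(N) = 142
(46689 + 40819)*(h(28) - 24837) = (46689 + 40819)*(142 - 24837) = 87508*(-24695) = -2161010060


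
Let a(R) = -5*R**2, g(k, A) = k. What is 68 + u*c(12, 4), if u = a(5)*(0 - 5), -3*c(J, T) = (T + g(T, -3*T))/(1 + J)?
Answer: -2348/39 ≈ -60.205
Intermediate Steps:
c(J, T) = -2*T/(3*(1 + J)) (c(J, T) = -(T + T)/(3*(1 + J)) = -2*T/(3*(1 + J)))
u = 625 (u = (-5*5**2)*(0 - 5) = -5*25*(-5) = -125*(-5) = 625)
68 + u*c(12, 4) = 68 + 625*(-2*4/(3 + 3*12)) = 68 + 625*(-2*4/(3 + 36)) = 68 + 625*(-2*4/39) = 68 + 625*(-2*4*1/39) = 68 + 625*(-8/39) = 68 - 5000/39 = -2348/39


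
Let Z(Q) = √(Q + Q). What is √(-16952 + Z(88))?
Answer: 2*√(-4238 + √11) ≈ 130.15*I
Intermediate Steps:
Z(Q) = √2*√Q (Z(Q) = √(2*Q) = √2*√Q)
√(-16952 + Z(88)) = √(-16952 + √2*√88) = √(-16952 + √2*(2*√22)) = √(-16952 + 4*√11)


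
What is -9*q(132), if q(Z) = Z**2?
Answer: -156816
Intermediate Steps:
-9*q(132) = -9*132**2 = -9*17424 = -156816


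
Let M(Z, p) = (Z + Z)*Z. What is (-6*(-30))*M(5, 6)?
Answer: 9000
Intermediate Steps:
M(Z, p) = 2*Z² (M(Z, p) = (2*Z)*Z = 2*Z²)
(-6*(-30))*M(5, 6) = (-6*(-30))*(2*5²) = 180*(2*25) = 180*50 = 9000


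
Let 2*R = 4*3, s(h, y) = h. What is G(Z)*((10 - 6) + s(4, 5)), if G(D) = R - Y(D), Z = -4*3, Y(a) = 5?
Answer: 8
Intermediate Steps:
Z = -12
R = 6 (R = (4*3)/2 = (1/2)*12 = 6)
G(D) = 1 (G(D) = 6 - 1*5 = 6 - 5 = 1)
G(Z)*((10 - 6) + s(4, 5)) = 1*((10 - 6) + 4) = 1*(4 + 4) = 1*8 = 8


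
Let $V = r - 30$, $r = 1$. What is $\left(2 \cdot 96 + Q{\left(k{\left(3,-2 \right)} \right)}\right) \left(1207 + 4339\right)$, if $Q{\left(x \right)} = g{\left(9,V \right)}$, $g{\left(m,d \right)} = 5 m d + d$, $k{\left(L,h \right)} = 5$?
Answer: $-6333532$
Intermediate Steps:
$V = -29$ ($V = 1 - 30 = -29$)
$g{\left(m,d \right)} = d + 5 d m$ ($g{\left(m,d \right)} = 5 d m + d = d + 5 d m$)
$Q{\left(x \right)} = -1334$ ($Q{\left(x \right)} = - 29 \left(1 + 5 \cdot 9\right) = - 29 \left(1 + 45\right) = \left(-29\right) 46 = -1334$)
$\left(2 \cdot 96 + Q{\left(k{\left(3,-2 \right)} \right)}\right) \left(1207 + 4339\right) = \left(2 \cdot 96 - 1334\right) \left(1207 + 4339\right) = \left(192 - 1334\right) 5546 = \left(-1142\right) 5546 = -6333532$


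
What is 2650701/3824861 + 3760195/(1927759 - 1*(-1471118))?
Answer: 23391629870672/13000232081097 ≈ 1.7993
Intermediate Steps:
2650701/3824861 + 3760195/(1927759 - 1*(-1471118)) = 2650701*(1/3824861) + 3760195/(1927759 + 1471118) = 2650701/3824861 + 3760195/3398877 = 23391629870672/13000232081097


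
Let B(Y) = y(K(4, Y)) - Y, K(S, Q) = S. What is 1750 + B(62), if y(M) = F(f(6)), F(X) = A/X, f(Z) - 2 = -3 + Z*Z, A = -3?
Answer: 59077/35 ≈ 1687.9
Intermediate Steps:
f(Z) = -1 + Z**2 (f(Z) = 2 + (-3 + Z*Z) = 2 + (-3 + Z**2) = -1 + Z**2)
F(X) = -3/X
y(M) = -3/35 (y(M) = -3/(-1 + 6**2) = -3/(-1 + 36) = -3/35)
B(Y) = -3/35 - Y
1750 + B(62) = 1750 + (-3/35 - 1*62) = 1750 + (-3/35 - 62) = 1750 - 2173/35 = 59077/35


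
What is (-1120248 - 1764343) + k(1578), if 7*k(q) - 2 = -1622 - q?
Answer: -20195335/7 ≈ -2.8850e+6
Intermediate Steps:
k(q) = -1620/7 - q/7 (k(q) = 2/7 + (-1622 - q)/7 = 2/7 + (-1622/7 - q/7) = -1620/7 - q/7)
(-1120248 - 1764343) + k(1578) = (-1120248 - 1764343) + (-1620/7 - 1/7*1578) = -2884591 + (-1620/7 - 1578/7) = -2884591 - 3198/7 = -20195335/7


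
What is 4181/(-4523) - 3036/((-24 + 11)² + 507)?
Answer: -4139546/764387 ≈ -5.4155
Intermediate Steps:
4181/(-4523) - 3036/((-24 + 11)² + 507) = 4181*(-1/4523) - 3036/((-13)² + 507) = -4181/4523 - 3036/(169 + 507) = -4181/4523 - 3036/676 = -4181/4523 - 3036*1/676 = -4181/4523 - 759/169 = -4139546/764387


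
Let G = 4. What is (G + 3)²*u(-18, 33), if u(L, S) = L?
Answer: -882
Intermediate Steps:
(G + 3)²*u(-18, 33) = (4 + 3)²*(-18) = 7²*(-18) = 49*(-18) = -882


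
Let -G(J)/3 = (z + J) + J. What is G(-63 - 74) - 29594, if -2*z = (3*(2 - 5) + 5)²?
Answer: -28748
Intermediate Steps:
z = -8 (z = -(3*(2 - 5) + 5)²/2 = -(3*(-3) + 5)²/2 = -(-9 + 5)²/2 = -½*(-4)² = -½*16 = -8)
G(J) = 24 - 6*J (G(J) = -3*((-8 + J) + J) = -3*(-8 + 2*J) = 24 - 6*J)
G(-63 - 74) - 29594 = (24 - 6*(-63 - 74)) - 29594 = (24 - 6*(-137)) - 29594 = (24 + 822) - 29594 = 846 - 29594 = -28748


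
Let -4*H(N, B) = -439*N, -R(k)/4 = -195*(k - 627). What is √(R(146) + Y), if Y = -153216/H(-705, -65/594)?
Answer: 6*I*√110917392419555/103165 ≈ 612.52*I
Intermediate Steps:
R(k) = -489060 + 780*k (R(k) = -(-780)*(k - 627) = -(-780)*(-627 + k) = -4*(122265 - 195*k) = -489060 + 780*k)
H(N, B) = 439*N/4 (H(N, B) = -(-439)*N/4 = 439*N/4)
Y = 204288/103165 (Y = -153216/((439/4)*(-705)) = -153216/(-309495/4) = -153216*(-4/309495) = 204288/103165 ≈ 1.9802)
√(R(146) + Y) = √((-489060 + 780*146) + 204288/103165) = √((-489060 + 113880) + 204288/103165) = √(-375180 + 204288/103165) = √(-38705240412/103165) = 6*I*√110917392419555/103165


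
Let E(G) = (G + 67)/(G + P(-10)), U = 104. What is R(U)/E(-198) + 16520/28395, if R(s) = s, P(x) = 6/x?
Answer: 588645808/3719745 ≈ 158.25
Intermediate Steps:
E(G) = (67 + G)/(-3/5 + G) (E(G) = (G + 67)/(G + 6/(-10)) = (67 + G)/(G + 6*(-1/10)) = (67 + G)/(G - 3/5) = (67 + G)/(-3/5 + G))
R(U)/E(-198) + 16520/28395 = 104/((5*(67 - 198)/(-3 + 5*(-198)))) + 16520/28395 = 104/((5*(-131)/(-3 - 990))) + 16520*(1/28395) = 104/((5*(-131)/(-993))) + 3304/5679 = 104/((5*(-1/993)*(-131))) + 3304/5679 = 104/(655/993) + 3304/5679 = 104*(993/655) + 3304/5679 = 103272/655 + 3304/5679 = 588645808/3719745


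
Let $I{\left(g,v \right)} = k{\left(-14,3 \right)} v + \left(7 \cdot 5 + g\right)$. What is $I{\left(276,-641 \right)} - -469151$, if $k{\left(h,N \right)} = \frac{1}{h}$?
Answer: $\frac{6573109}{14} \approx 4.6951 \cdot 10^{5}$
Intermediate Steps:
$I{\left(g,v \right)} = 35 + g - \frac{v}{14}$ ($I{\left(g,v \right)} = \frac{v}{-14} + \left(7 \cdot 5 + g\right) = - \frac{v}{14} + \left(35 + g\right) = 35 + g - \frac{v}{14}$)
$I{\left(276,-641 \right)} - -469151 = \left(35 + 276 - - \frac{641}{14}\right) - -469151 = \left(35 + 276 + \frac{641}{14}\right) + 469151 = \frac{4995}{14} + 469151 = \frac{6573109}{14}$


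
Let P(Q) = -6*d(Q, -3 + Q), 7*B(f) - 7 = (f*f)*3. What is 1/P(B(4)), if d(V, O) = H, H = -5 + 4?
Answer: ⅙ ≈ 0.16667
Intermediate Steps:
B(f) = 1 + 3*f²/7 (B(f) = 1 + ((f*f)*3)/7 = 1 + (f²*3)/7 = 1 + (3*f²)/7 = 1 + 3*f²/7)
H = -1
d(V, O) = -1
P(Q) = 6 (P(Q) = -6*(-1) = 6)
1/P(B(4)) = 1/6 = ⅙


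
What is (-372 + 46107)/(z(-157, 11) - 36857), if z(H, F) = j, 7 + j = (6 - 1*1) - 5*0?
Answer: -45735/36859 ≈ -1.2408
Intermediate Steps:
j = -2 (j = -7 + ((6 - 1*1) - 5*0) = -7 + ((6 - 1) + 0) = -7 + (5 + 0) = -7 + 5 = -2)
z(H, F) = -2
(-372 + 46107)/(z(-157, 11) - 36857) = (-372 + 46107)/(-2 - 36857) = 45735/(-36859) = 45735*(-1/36859) = -45735/36859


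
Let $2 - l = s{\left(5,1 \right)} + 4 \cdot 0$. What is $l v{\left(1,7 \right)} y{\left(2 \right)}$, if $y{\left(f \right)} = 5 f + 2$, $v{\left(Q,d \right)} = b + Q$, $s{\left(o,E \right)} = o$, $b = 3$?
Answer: $-144$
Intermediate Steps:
$v{\left(Q,d \right)} = 3 + Q$
$l = -3$ ($l = 2 - \left(5 + 4 \cdot 0\right) = 2 - \left(5 + 0\right) = 2 - 5 = -3$)
$y{\left(f \right)} = 2 + 5 f$
$l v{\left(1,7 \right)} y{\left(2 \right)} = - 3 \left(3 + 1\right) \left(2 + 5 \cdot 2\right) = \left(-3\right) 4 \left(2 + 10\right) = \left(-12\right) 12 = -144$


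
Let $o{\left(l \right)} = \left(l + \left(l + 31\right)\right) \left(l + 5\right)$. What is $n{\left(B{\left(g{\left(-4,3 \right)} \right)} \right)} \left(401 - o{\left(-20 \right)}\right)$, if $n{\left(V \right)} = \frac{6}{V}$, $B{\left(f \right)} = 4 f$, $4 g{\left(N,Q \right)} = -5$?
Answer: $- \frac{1596}{5} \approx -319.2$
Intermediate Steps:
$g{\left(N,Q \right)} = - \frac{5}{4}$ ($g{\left(N,Q \right)} = \frac{1}{4} \left(-5\right) = - \frac{5}{4}$)
$o{\left(l \right)} = \left(5 + l\right) \left(31 + 2 l\right)$ ($o{\left(l \right)} = \left(l + \left(31 + l\right)\right) \left(5 + l\right) = \left(31 + 2 l\right) \left(5 + l\right) = \left(5 + l\right) \left(31 + 2 l\right)$)
$n{\left(B{\left(g{\left(-4,3 \right)} \right)} \right)} \left(401 - o{\left(-20 \right)}\right) = \frac{6}{4 \left(- \frac{5}{4}\right)} \left(401 - \left(155 + 2 \left(-20\right)^{2} + 41 \left(-20\right)\right)\right) = \frac{6}{-5} \left(401 - \left(155 + 2 \cdot 400 - 820\right)\right) = 6 \left(- \frac{1}{5}\right) \left(401 - \left(155 + 800 - 820\right)\right) = - \frac{6 \left(401 - 135\right)}{5} = \left(- \frac{6}{5}\right) 266 = - \frac{1596}{5}$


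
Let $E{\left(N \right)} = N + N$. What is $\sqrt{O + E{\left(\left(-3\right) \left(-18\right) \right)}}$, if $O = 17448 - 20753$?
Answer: $i \sqrt{3197} \approx 56.542 i$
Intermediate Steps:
$O = -3305$ ($O = 17448 - 20753 = -3305$)
$E{\left(N \right)} = 2 N$
$\sqrt{O + E{\left(\left(-3\right) \left(-18\right) \right)}} = \sqrt{-3305 + 2 \left(\left(-3\right) \left(-18\right)\right)} = \sqrt{-3305 + 2 \cdot 54} = \sqrt{-3305 + 108} = \sqrt{-3197} = i \sqrt{3197}$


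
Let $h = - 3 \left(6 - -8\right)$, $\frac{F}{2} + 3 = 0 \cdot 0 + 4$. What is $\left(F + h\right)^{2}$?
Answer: $1600$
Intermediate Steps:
$F = 2$ ($F = -6 + 2 \left(0 \cdot 0 + 4\right) = -6 + 2 \left(0 + 4\right) = -6 + 2 \cdot 4 = -6 + 8 = 2$)
$h = -42$ ($h = - 3 \left(6 + 8\right) = \left(-3\right) 14 = -42$)
$\left(F + h\right)^{2} = \left(2 - 42\right)^{2} = \left(-40\right)^{2} = 1600$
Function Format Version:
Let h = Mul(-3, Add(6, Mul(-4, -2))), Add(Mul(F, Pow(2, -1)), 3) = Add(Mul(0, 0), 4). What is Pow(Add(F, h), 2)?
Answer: 1600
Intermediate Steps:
F = 2 (F = Add(-6, Mul(2, Add(Mul(0, 0), 4))) = Add(-6, Mul(2, Add(0, 4))) = Add(-6, Mul(2, 4)) = Add(-6, 8) = 2)
h = -42 (h = Mul(-3, Add(6, 8)) = Mul(-3, 14) = -42)
Pow(Add(F, h), 2) = Pow(Add(2, -42), 2) = Pow(-40, 2) = 1600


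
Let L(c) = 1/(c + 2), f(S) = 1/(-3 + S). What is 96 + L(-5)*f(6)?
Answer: 863/9 ≈ 95.889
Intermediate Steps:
L(c) = 1/(2 + c)
96 + L(-5)*f(6) = 96 + 1/((2 - 5)*(-3 + 6)) = 96 + 1/(-3*3) = 96 - ⅓*⅓ = 96 - ⅑ = 863/9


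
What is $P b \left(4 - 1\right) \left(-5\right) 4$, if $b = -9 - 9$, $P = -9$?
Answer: $-9720$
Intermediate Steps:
$b = -18$
$P b \left(4 - 1\right) \left(-5\right) 4 = \left(-9\right) \left(-18\right) \left(4 - 1\right) \left(-5\right) 4 = 162 \cdot 3 \left(-5\right) 4 = 162 \left(\left(-15\right) 4\right) = 162 \left(-60\right) = -9720$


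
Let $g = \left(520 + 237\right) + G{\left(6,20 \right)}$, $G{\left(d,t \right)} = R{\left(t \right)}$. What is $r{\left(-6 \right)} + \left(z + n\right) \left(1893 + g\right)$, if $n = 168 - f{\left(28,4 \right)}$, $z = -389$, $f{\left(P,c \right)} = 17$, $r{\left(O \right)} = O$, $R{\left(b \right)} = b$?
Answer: $-635466$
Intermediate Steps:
$G{\left(d,t \right)} = t$
$n = 151$ ($n = 168 - 17 = 151$)
$g = 777$ ($g = \left(520 + 237\right) + 20 = 757 + 20 = 777$)
$r{\left(-6 \right)} + \left(z + n\right) \left(1893 + g\right) = -6 + \left(-389 + 151\right) \left(1893 + 777\right) = -6 - 635460 = -635466$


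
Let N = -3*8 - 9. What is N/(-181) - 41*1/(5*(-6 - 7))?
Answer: 9566/11765 ≈ 0.81309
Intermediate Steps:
N = -33 (N = -24 - 9 = -33)
N/(-181) - 41*1/(5*(-6 - 7)) = -33/(-181) - 41*1/(5*(-6 - 7)) = -33*(-1/181) - 41/(5*(-13)) = 33/181 - 41/(-65) = 33/181 - 41*(-1/65) = 33/181 + 41/65 = 9566/11765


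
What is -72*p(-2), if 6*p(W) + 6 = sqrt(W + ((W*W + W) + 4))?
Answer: 48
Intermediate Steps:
p(W) = -1 + sqrt(4 + W**2 + 2*W)/6 (p(W) = -1 + sqrt(W + ((W*W + W) + 4))/6 = -1 + sqrt(W + ((W**2 + W) + 4))/6 = -1 + sqrt(W + ((W + W**2) + 4))/6 = -1 + sqrt(W + (4 + W + W**2))/6 = -1 + sqrt(4 + W**2 + 2*W)/6)
-72*p(-2) = -72*(-1 + sqrt(4 + (-2)**2 + 2*(-2))/6) = -72*(-1 + sqrt(4 + 4 - 4)/6) = -72*(-1 + sqrt(4)/6) = -72*(-1 + (1/6)*2) = -72*(-1 + 1/3) = -72*(-2/3) = 48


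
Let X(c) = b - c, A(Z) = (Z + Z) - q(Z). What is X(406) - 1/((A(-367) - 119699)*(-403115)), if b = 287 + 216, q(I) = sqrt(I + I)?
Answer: 567141887872400132/5846823586314645 + I*sqrt(734)/5846823586314645 ≈ 97.0 + 4.6337e-15*I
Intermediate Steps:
q(I) = sqrt(2)*sqrt(I) (q(I) = sqrt(2*I) = sqrt(2)*sqrt(I))
A(Z) = 2*Z - sqrt(2)*sqrt(Z) (A(Z) = (Z + Z) - sqrt(2)*sqrt(Z) = 2*Z - sqrt(2)*sqrt(Z))
b = 503
X(c) = 503 - c
X(406) - 1/((A(-367) - 119699)*(-403115)) = (503 - 1*406) - 1/(((2*(-367) - sqrt(2)*sqrt(-367)) - 119699)*(-403115)) = (503 - 406) - (-1)/(((-734 - sqrt(2)*I*sqrt(367)) - 119699)*403115) = 97 - (-1)/(((-734 - I*sqrt(734)) - 119699)*403115) = 97 - (-1)/((-120433 - I*sqrt(734))*403115) = 97 - (-1)/(403115*(-120433 - I*sqrt(734))) = 97 + 1/(403115*(-120433 - I*sqrt(734)))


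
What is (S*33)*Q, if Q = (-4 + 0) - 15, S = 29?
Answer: -18183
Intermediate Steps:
Q = -19 (Q = -4 - 15 = -19)
(S*33)*Q = (29*33)*(-19) = 957*(-19) = -18183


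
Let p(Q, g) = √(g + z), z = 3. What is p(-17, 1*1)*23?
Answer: 46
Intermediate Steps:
p(Q, g) = √(3 + g) (p(Q, g) = √(g + 3) = √(3 + g))
p(-17, 1*1)*23 = √(3 + 1*1)*23 = √(3 + 1)*23 = √4*23 = 2*23 = 46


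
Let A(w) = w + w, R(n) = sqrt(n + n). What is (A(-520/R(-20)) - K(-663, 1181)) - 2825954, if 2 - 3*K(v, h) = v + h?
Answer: -2825782 + 52*I*sqrt(10) ≈ -2.8258e+6 + 164.44*I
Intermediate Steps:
R(n) = sqrt(2)*sqrt(n) (R(n) = sqrt(2*n) = sqrt(2)*sqrt(n))
K(v, h) = 2/3 - h/3 - v/3 (K(v, h) = 2/3 - (v + h)/3 = 2/3 - (h + v)/3 = 2/3 + (-h/3 - v/3) = 2/3 - h/3 - v/3)
A(w) = 2*w
(A(-520/R(-20)) - K(-663, 1181)) - 2825954 = (2*(-520*(-I*sqrt(10)/20)) - (2/3 - 1/3*1181 - 1/3*(-663))) - 2825954 = (2*(-520*(-I*sqrt(10)/20)) - (2/3 - 1181/3 + 221)) - 2825954 = (2*(-520*(-I*sqrt(10)/20)) - 1*(-172)) - 2825954 = (2*(-(-26)*I*sqrt(10)) + 172) - 2825954 = (2*(26*I*sqrt(10)) + 172) - 2825954 = (52*I*sqrt(10) + 172) - 2825954 = (172 + 52*I*sqrt(10)) - 2825954 = -2825782 + 52*I*sqrt(10)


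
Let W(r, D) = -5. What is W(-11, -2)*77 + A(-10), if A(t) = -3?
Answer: -388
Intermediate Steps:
W(-11, -2)*77 + A(-10) = -5*77 - 3 = -385 - 3 = -388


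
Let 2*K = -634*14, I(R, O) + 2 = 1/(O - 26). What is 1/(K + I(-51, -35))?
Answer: -61/270841 ≈ -0.00022522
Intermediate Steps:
I(R, O) = -2 + 1/(-26 + O) (I(R, O) = -2 + 1/(O - 26) = -2 + 1/(-26 + O))
K = -4438 (K = (-634*14)/2 = (½)*(-8876) = -4438)
1/(K + I(-51, -35)) = 1/(-4438 + (53 - 2*(-35))/(-26 - 35)) = 1/(-4438 + (53 + 70)/(-61)) = 1/(-4438 - 1/61*123) = 1/(-4438 - 123/61) = 1/(-270841/61) = -61/270841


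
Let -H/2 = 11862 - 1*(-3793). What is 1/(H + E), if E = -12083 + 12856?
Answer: -1/30537 ≈ -3.2747e-5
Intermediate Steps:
H = -31310 (H = -2*(11862 - 1*(-3793)) = -2*(11862 + 3793) = -2*15655 = -31310)
E = 773
1/(H + E) = 1/(-31310 + 773) = 1/(-30537) = -1/30537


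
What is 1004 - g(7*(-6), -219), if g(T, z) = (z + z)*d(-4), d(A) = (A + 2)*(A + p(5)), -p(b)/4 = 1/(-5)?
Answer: 19036/5 ≈ 3807.2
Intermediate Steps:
p(b) = 4/5 (p(b) = -4/(-5) = -4*(-1/5) = 4/5)
d(A) = (2 + A)*(4/5 + A) (d(A) = (A + 2)*(A + 4/5) = (2 + A)*(4/5 + A))
g(T, z) = 64*z/5 (g(T, z) = (z + z)*(8/5 + (-4)**2 + (14/5)*(-4)) = (2*z)*(8/5 + 16 - 56/5) = (2*z)*(32/5) = 64*z/5)
1004 - g(7*(-6), -219) = 1004 - 64*(-219)/5 = 1004 - 1*(-14016/5) = 1004 + 14016/5 = 19036/5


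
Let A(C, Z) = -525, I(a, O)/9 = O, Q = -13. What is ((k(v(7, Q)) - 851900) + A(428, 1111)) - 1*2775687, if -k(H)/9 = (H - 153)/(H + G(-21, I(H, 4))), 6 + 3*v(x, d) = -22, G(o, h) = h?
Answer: -290244577/80 ≈ -3.6281e+6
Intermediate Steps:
I(a, O) = 9*O
v(x, d) = -28/3 (v(x, d) = -2 + (⅓)*(-22) = -2 - 22/3 = -28/3)
k(H) = -9*(-153 + H)/(36 + H) (k(H) = -9*(H - 153)/(H + 9*4) = -9*(-153 + H)/(H + 36) = -9*(-153 + H)/(36 + H))
((k(v(7, Q)) - 851900) + A(428, 1111)) - 1*2775687 = ((9*(153 - 1*(-28/3))/(36 - 28/3) - 851900) - 525) - 1*2775687 = ((9*(153 + 28/3)/(80/3) - 851900) - 525) - 2775687 = ((9*(3/80)*(487/3) - 851900) - 525) - 2775687 = ((4383/80 - 851900) - 525) - 2775687 = (-68147617/80 - 525) - 2775687 = -68189617/80 - 2775687 = -290244577/80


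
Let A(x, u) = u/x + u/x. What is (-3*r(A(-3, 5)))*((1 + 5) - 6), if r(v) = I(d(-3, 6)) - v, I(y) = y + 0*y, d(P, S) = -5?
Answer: 0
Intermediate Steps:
I(y) = y (I(y) = y + 0 = y)
A(x, u) = 2*u/x
r(v) = -5 - v
(-3*r(A(-3, 5)))*((1 + 5) - 6) = (-3*(-5 - 2*5/(-3)))*((1 + 5) - 6) = (-3*(-5 - 2*5*(-1)/3))*(6 - 6) = -3*(-5 - 1*(-10/3))*0 = -3*(-5 + 10/3)*0 = -3*(-5/3)*0 = 5*0 = 0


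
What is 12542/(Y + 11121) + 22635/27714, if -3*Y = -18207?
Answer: 122780773/79400610 ≈ 1.5463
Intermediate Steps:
Y = 6069 (Y = -⅓*(-18207) = 6069)
12542/(Y + 11121) + 22635/27714 = 12542/(6069 + 11121) + 22635/27714 = 12542/17190 + 22635*(1/27714) = 12542*(1/17190) + 7545/9238 = 6271/8595 + 7545/9238 = 122780773/79400610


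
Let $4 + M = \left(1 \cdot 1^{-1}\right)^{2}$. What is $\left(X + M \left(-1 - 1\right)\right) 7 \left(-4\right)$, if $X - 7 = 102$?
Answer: $-3220$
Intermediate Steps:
$X = 109$ ($X = 7 + 102 = 109$)
$M = -3$ ($M = -4 + \left(1 \cdot 1^{-1}\right)^{2} = -4 + \left(1 \cdot 1\right)^{2} = -4 + 1^{2} = -4 + 1 = -3$)
$\left(X + M \left(-1 - 1\right)\right) 7 \left(-4\right) = \left(109 - 3 \left(-1 - 1\right)\right) 7 \left(-4\right) = \left(109 - -6\right) \left(-28\right) = \left(109 + 6\right) \left(-28\right) = 115 \left(-28\right) = -3220$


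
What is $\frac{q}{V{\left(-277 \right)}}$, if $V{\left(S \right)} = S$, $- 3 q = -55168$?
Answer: $- \frac{55168}{831} \approx -66.387$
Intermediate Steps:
$q = \frac{55168}{3}$ ($q = \left(- \frac{1}{3}\right) \left(-55168\right) = \frac{55168}{3} \approx 18389.0$)
$\frac{q}{V{\left(-277 \right)}} = \frac{55168}{3 \left(-277\right)} = \frac{55168}{3} \left(- \frac{1}{277}\right) = - \frac{55168}{831}$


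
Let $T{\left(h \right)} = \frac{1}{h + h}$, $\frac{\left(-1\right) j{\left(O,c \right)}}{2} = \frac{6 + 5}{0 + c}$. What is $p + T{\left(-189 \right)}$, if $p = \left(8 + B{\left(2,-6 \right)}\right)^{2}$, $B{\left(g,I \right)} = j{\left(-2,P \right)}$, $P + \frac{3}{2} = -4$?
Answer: $\frac{54431}{378} \approx 144.0$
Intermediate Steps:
$P = - \frac{11}{2}$ ($P = - \frac{3}{2} - 4 = - \frac{11}{2} \approx -5.5$)
$j{\left(O,c \right)} = - \frac{22}{c}$ ($j{\left(O,c \right)} = - 2 \frac{6 + 5}{0 + c} = - 2 \frac{11}{c} = - \frac{22}{c}$)
$B{\left(g,I \right)} = 4$ ($B{\left(g,I \right)} = - \frac{22}{- \frac{11}{2}} = \left(-22\right) \left(- \frac{2}{11}\right) = 4$)
$T{\left(h \right)} = \frac{1}{2 h}$
$p = 144$ ($p = \left(8 + 4\right)^{2} = 12^{2} = 144$)
$p + T{\left(-189 \right)} = 144 + \frac{1}{2 \left(-189\right)} = 144 + \frac{1}{2} \left(- \frac{1}{189}\right) = 144 - \frac{1}{378} = \frac{54431}{378}$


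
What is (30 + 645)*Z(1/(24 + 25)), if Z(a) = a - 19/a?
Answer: -30792150/49 ≈ -6.2841e+5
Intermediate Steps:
(30 + 645)*Z(1/(24 + 25)) = (30 + 645)*(1/(24 + 25) - 19/(1/(24 + 25))) = 675*(1/49 - 19/(1/49)) = 675*(1/49 - 19/1/49) = 675*(1/49 - 19*49) = 675*(1/49 - 931) = 675*(-45618/49) = -30792150/49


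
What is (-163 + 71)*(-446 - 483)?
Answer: 85468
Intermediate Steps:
(-163 + 71)*(-446 - 483) = -92*(-929) = 85468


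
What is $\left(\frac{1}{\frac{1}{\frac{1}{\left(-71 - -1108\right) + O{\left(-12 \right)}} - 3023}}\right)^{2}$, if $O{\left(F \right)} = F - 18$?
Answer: $\frac{9266910105600}{1014049} \approx 9.1385 \cdot 10^{6}$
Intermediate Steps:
$O{\left(F \right)} = -18 + F$
$\left(\frac{1}{\frac{1}{\frac{1}{\left(-71 - -1108\right) + O{\left(-12 \right)}} - 3023}}\right)^{2} = \left(\frac{1}{\frac{1}{\frac{1}{\left(-71 - -1108\right) - 30} - 3023}}\right)^{2} = \left(\frac{1}{\frac{1}{\frac{1}{\left(-71 + 1108\right) - 30} - 3023}}\right)^{2} = \left(\frac{1}{\frac{1}{\frac{1}{1037 - 30} - 3023}}\right)^{2} = \left(\frac{1}{\frac{1}{\frac{1}{1007} - 3023}}\right)^{2} = \left(\frac{1}{\frac{1}{- \frac{3044160}{1007}}}\right)^{2} = \left(\frac{1}{- \frac{1007}{3044160}}\right)^{2} = \left(- \frac{3044160}{1007}\right)^{2} = \frac{9266910105600}{1014049}$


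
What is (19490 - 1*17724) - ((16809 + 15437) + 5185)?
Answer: -35665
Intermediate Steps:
(19490 - 1*17724) - ((16809 + 15437) + 5185) = (19490 - 17724) - (32246 + 5185) = 1766 - 1*37431 = 1766 - 37431 = -35665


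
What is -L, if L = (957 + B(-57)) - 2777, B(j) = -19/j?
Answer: 5459/3 ≈ 1819.7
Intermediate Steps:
L = -5459/3 (L = (957 - 19/(-57)) - 2777 = (957 - 19*(-1/57)) - 2777 = (957 + 1/3) - 2777 = 2872/3 - 2777 = -5459/3 ≈ -1819.7)
-L = -1*(-5459/3) = 5459/3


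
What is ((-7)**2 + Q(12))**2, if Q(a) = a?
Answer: 3721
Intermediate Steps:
((-7)**2 + Q(12))**2 = ((-7)**2 + 12)**2 = (49 + 12)**2 = 61**2 = 3721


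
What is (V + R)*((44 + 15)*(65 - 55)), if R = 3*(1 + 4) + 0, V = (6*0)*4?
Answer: 8850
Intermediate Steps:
V = 0 (V = 0*4 = 0)
R = 15 (R = 3*5 + 0 = 15 + 0 = 15)
(V + R)*((44 + 15)*(65 - 55)) = (0 + 15)*((44 + 15)*(65 - 55)) = 15*(59*10) = 15*590 = 8850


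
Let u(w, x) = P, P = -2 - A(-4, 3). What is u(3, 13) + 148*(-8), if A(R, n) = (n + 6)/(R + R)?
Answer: -9479/8 ≈ -1184.9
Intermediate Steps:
A(R, n) = (6 + n)/(2*R) (A(R, n) = (6 + n)/((2*R)) = (6 + n)*(1/(2*R)) = (6 + n)/(2*R))
P = -7/8 (P = -2 - (6 + 3)/(2*(-4)) = -2 - (-1)*9/(2*4) = -2 - 1*(-9/8) = -2 + 9/8 = -7/8 ≈ -0.87500)
u(w, x) = -7/8
u(3, 13) + 148*(-8) = -7/8 + 148*(-8) = -7/8 - 1184 = -9479/8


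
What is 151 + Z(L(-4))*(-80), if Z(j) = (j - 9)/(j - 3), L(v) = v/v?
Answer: -169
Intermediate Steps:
L(v) = 1
Z(j) = (-9 + j)/(-3 + j)
151 + Z(L(-4))*(-80) = 151 + ((-9 + 1)/(-3 + 1))*(-80) = 151 + (-8/(-2))*(-80) = 151 - ½*(-8)*(-80) = 151 + 4*(-80) = 151 - 320 = -169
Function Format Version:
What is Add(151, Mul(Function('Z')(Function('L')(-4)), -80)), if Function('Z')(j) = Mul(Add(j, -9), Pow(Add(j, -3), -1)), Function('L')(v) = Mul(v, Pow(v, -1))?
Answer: -169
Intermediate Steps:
Function('L')(v) = 1
Function('Z')(j) = Mul(Pow(Add(-3, j), -1), Add(-9, j)) (Function('Z')(j) = Mul(Add(-9, j), Pow(Add(-3, j), -1)) = Mul(Pow(Add(-3, j), -1), Add(-9, j)))
Add(151, Mul(Function('Z')(Function('L')(-4)), -80)) = Add(151, Mul(Mul(Pow(Add(-3, 1), -1), Add(-9, 1)), -80)) = Add(151, Mul(Mul(Pow(-2, -1), -8), -80)) = Add(151, Mul(Mul(Rational(-1, 2), -8), -80)) = Add(151, Mul(4, -80)) = Add(151, -320) = -169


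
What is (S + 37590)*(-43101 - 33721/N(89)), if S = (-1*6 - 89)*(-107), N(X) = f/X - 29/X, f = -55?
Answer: -29575387825/84 ≈ -3.5209e+8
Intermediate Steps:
N(X) = -84/X (N(X) = -55/X - 29/X = -84/X)
S = 10165 (S = (-6 - 89)*(-107) = -95*(-107) = 10165)
(S + 37590)*(-43101 - 33721/N(89)) = (10165 + 37590)*(-43101 - 33721/((-84/89))) = 47755*(-43101 - 33721/((-84*1/89))) = 47755*(-43101 - 33721/(-84/89)) = 47755*(-43101 - 33721*(-89/84)) = 47755*(-43101 + 3001169/84) = 47755*(-619315/84) = -29575387825/84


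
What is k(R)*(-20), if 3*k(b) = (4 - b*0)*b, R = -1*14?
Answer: 1120/3 ≈ 373.33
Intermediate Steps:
R = -14
k(b) = 4*b/3 (k(b) = ((4 - b*0)*b)/3 = ((4 + 0)*b)/3 = (4*b)/3 = 4*b/3)
k(R)*(-20) = ((4/3)*(-14))*(-20) = -56/3*(-20) = 1120/3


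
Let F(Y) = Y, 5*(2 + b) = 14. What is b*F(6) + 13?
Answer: 89/5 ≈ 17.800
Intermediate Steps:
b = ⅘ (b = -2 + (⅕)*14 = -2 + 14/5 = ⅘ ≈ 0.80000)
b*F(6) + 13 = (⅘)*6 + 13 = 24/5 + 13 = 89/5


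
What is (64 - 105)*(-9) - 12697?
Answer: -12328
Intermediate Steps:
(64 - 105)*(-9) - 12697 = -41*(-9) - 12697 = 369 - 12697 = -12328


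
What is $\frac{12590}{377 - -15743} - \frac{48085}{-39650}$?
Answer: $\frac{980249}{491660} \approx 1.9938$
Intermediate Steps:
$\frac{12590}{377 - -15743} - \frac{48085}{-39650} = \frac{12590}{377 + 15743} - - \frac{9617}{7930} = \frac{12590}{16120} + \frac{9617}{7930} = 12590 \cdot \frac{1}{16120} + \frac{9617}{7930} = \frac{1259}{1612} + \frac{9617}{7930} = \frac{980249}{491660}$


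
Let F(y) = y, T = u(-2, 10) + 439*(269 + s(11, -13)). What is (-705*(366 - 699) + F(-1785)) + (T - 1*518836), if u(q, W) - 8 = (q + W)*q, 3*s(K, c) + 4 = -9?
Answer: -509026/3 ≈ -1.6968e+5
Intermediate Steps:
s(K, c) = -13/3 (s(K, c) = -4/3 + (⅓)*(-9) = -4/3 - 3 = -13/3)
u(q, W) = 8 + q*(W + q) (u(q, W) = 8 + (q + W)*q = 8 + (W + q)*q = 8 + q*(W + q))
T = 348542/3 (T = (8 + (-2)² + 10*(-2)) + 439*(269 - 13/3) = (8 + 4 - 20) + 439*(794/3) = -8 + 348566/3 = 348542/3 ≈ 1.1618e+5)
(-705*(366 - 699) + F(-1785)) + (T - 1*518836) = (-705*(366 - 699) - 1785) + (348542/3 - 1*518836) = (-705*(-333) - 1785) + (348542/3 - 518836) = (234765 - 1785) - 1207966/3 = 232980 - 1207966/3 = -509026/3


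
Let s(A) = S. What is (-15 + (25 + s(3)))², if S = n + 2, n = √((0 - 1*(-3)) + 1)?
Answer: 196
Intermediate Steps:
n = 2 (n = √((0 + 3) + 1) = √(3 + 1) = √4 = 2)
S = 4 (S = 2 + 2 = 4)
s(A) = 4
(-15 + (25 + s(3)))² = (-15 + (25 + 4))² = (-15 + 29)² = 14² = 196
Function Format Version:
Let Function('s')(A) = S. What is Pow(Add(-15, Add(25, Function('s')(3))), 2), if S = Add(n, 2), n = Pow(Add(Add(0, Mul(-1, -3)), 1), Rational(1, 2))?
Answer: 196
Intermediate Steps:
n = 2 (n = Pow(Add(Add(0, 3), 1), Rational(1, 2)) = Pow(Add(3, 1), Rational(1, 2)) = Pow(4, Rational(1, 2)) = 2)
S = 4 (S = Add(2, 2) = 4)
Function('s')(A) = 4
Pow(Add(-15, Add(25, Function('s')(3))), 2) = Pow(Add(-15, Add(25, 4)), 2) = Pow(Add(-15, 29), 2) = Pow(14, 2) = 196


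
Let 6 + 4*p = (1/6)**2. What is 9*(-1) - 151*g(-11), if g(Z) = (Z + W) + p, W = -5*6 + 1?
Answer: 900929/144 ≈ 6256.5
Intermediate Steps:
W = -29 (W = -30 + 1 = -29)
p = -215/144 (p = -3/2 + (1/6)**2/4 = -3/2 + (1/4)*(1/36) = -3/2 + 1/144 = -215/144 ≈ -1.4931)
g(Z) = -4391/144 + Z (g(Z) = (Z - 29) - 215/144 = (-29 + Z) - 215/144 = -4391/144 + Z)
9*(-1) - 151*g(-11) = 9*(-1) - 151*(-4391/144 - 11) = -9 - 151*(-5975/144) = -9 + 902225/144 = 900929/144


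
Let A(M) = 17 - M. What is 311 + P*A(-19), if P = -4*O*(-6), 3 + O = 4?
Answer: 1175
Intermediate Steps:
O = 1 (O = -3 + 4 = 1)
P = 24 (P = -4*1*(-6) = -4*(-6) = 24)
311 + P*A(-19) = 311 + 24*(17 - 1*(-19)) = 311 + 24*(17 + 19) = 311 + 24*36 = 311 + 864 = 1175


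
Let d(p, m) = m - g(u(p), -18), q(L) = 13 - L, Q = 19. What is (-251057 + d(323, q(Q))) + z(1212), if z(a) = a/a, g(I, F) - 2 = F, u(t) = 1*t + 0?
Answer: -251046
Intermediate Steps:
u(t) = t (u(t) = t + 0 = t)
g(I, F) = 2 + F
z(a) = 1
d(p, m) = 16 + m (d(p, m) = m - (2 - 18) = m - 1*(-16) = m + 16 = 16 + m)
(-251057 + d(323, q(Q))) + z(1212) = (-251057 + (16 + (13 - 1*19))) + 1 = (-251057 + (16 + (13 - 19))) + 1 = (-251057 + (16 - 6)) + 1 = (-251057 + 10) + 1 = -251047 + 1 = -251046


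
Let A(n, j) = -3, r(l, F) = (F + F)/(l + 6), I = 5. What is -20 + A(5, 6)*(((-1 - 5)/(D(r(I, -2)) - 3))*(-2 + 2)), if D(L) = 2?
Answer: -20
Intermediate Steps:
r(l, F) = 2*F/(6 + l) (r(l, F) = (2*F)/(6 + l) = 2*F/(6 + l))
-20 + A(5, 6)*(((-1 - 5)/(D(r(I, -2)) - 3))*(-2 + 2)) = -20 - 3*(-1 - 5)/(2 - 3)*(-2 + 2) = -20 - 3*(-6/(-1))*0 = -20 - 3*(-6*(-1))*0 = -20 - 18*0 = -20 - 3*0 = -20 + 0 = -20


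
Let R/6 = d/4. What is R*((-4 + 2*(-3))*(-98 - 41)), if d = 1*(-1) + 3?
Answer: 4170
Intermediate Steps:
d = 2 (d = -1 + 3 = 2)
R = 3 (R = 6*(2/4) = 6*(2*(1/4)) = 6*(1/2) = 3)
R*((-4 + 2*(-3))*(-98 - 41)) = 3*((-4 + 2*(-3))*(-98 - 41)) = 3*((-4 - 6)*(-139)) = 3*(-10*(-139)) = 3*1390 = 4170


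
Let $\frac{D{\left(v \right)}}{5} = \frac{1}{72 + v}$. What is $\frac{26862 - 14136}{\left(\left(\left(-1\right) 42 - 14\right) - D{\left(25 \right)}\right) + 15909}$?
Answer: $\frac{617211}{768868} \approx 0.80275$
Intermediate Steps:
$D{\left(v \right)} = \frac{5}{72 + v}$
$\frac{26862 - 14136}{\left(\left(\left(-1\right) 42 - 14\right) - D{\left(25 \right)}\right) + 15909} = \frac{26862 - 14136}{\left(\left(\left(-1\right) 42 - 14\right) - \frac{5}{72 + 25}\right) + 15909} = \frac{12726}{\left(\left(-42 - 14\right) - \frac{5}{97}\right) + 15909} = \frac{12726}{\left(-56 - 5 \cdot \frac{1}{97}\right) + 15909} = \frac{12726}{\left(-56 - \frac{5}{97}\right) + 15909} = \frac{12726}{- \frac{5437}{97} + 15909} = \frac{12726}{\frac{1537736}{97}} = 12726 \cdot \frac{97}{1537736} = \frac{617211}{768868}$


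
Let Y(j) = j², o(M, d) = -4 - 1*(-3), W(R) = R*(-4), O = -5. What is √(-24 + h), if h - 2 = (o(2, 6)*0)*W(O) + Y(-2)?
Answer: 3*I*√2 ≈ 4.2426*I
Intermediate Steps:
W(R) = -4*R
o(M, d) = -1 (o(M, d) = -4 + 3 = -1)
h = 6 (h = 2 + ((-1*0)*(-4*(-5)) + (-2)²) = 2 + (0*20 + 4) = 2 + (0 + 4) = 2 + 4 = 6)
√(-24 + h) = √(-24 + 6) = √(-18) = 3*I*√2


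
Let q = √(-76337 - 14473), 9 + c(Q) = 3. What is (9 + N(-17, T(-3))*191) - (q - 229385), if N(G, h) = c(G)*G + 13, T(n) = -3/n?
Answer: 251359 - 3*I*√10090 ≈ 2.5136e+5 - 301.35*I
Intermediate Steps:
c(Q) = -6 (c(Q) = -9 + 3 = -6)
N(G, h) = 13 - 6*G (N(G, h) = -6*G + 13 = 13 - 6*G)
q = 3*I*√10090 (q = √(-90810) = 3*I*√10090 ≈ 301.35*I)
(9 + N(-17, T(-3))*191) - (q - 229385) = (9 + (13 - 6*(-17))*191) - (3*I*√10090 - 229385) = (9 + (13 + 102)*191) - (-229385 + 3*I*√10090) = (9 + 115*191) + (229385 - 3*I*√10090) = (9 + 21965) + (229385 - 3*I*√10090) = 21974 + (229385 - 3*I*√10090) = 251359 - 3*I*√10090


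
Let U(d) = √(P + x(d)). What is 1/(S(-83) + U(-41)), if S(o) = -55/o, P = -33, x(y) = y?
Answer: 4565/512811 - 6889*I*√74/512811 ≈ 0.0089019 - 0.11556*I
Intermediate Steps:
U(d) = √(-33 + d)
1/(S(-83) + U(-41)) = 1/(-55/(-83) + √(-33 - 41)) = 1/(-55*(-1/83) + √(-74)) = 1/(55/83 + I*√74)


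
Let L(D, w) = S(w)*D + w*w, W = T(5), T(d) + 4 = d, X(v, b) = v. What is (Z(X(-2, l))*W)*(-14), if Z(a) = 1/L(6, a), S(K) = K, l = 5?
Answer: 7/4 ≈ 1.7500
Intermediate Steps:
T(d) = -4 + d
W = 1 (W = -4 + 5 = 1)
L(D, w) = w² + D*w (L(D, w) = w*D + w*w = D*w + w² = w² + D*w)
Z(a) = 1/(a*(6 + a))
(Z(X(-2, l))*W)*(-14) = ((1/((-2)*(6 - 2)))*1)*(-14) = (-½/4*1)*(-14) = (-½*¼*1)*(-14) = -⅛*1*(-14) = -⅛*(-14) = 7/4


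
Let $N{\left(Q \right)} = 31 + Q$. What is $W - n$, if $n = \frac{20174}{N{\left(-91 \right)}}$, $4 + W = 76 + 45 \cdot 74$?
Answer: $\frac{112147}{30} \approx 3738.2$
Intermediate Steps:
$W = 3402$ ($W = -4 + \left(76 + 45 \cdot 74\right) = -4 + \left(76 + 3330\right) = -4 + 3406 = 3402$)
$n = - \frac{10087}{30}$ ($n = \frac{20174}{31 - 91} = \frac{20174}{-60} = 20174 \left(- \frac{1}{60}\right) = - \frac{10087}{30} \approx -336.23$)
$W - n = 3402 - - \frac{10087}{30} = 3402 + \frac{10087}{30} = \frac{112147}{30}$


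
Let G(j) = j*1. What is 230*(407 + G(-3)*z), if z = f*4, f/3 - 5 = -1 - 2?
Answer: 77050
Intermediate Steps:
G(j) = j
f = 6 (f = 15 + 3*(-1 - 2) = 15 + 3*(-3) = 15 - 9 = 6)
z = 24 (z = 6*4 = 24)
230*(407 + G(-3)*z) = 230*(407 - 3*24) = 230*(407 - 72) = 230*335 = 77050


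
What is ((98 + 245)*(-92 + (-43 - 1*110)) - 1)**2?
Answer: 7062049296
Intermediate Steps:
((98 + 245)*(-92 + (-43 - 1*110)) - 1)**2 = (343*(-92 + (-43 - 110)) - 1)**2 = (343*(-92 - 153) - 1)**2 = (343*(-245) - 1)**2 = (-84035 - 1)**2 = (-84036)**2 = 7062049296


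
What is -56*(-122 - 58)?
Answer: 10080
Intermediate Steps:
-56*(-122 - 58) = -56*(-180) = 10080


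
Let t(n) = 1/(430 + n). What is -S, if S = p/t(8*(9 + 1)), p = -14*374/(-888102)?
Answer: -445060/148017 ≈ -3.0068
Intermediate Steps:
p = 2618/444051 (p = -5236*(-1/888102) = 2618/444051 ≈ 0.0058957)
S = 445060/148017 (S = 2618/(444051*(1/(430 + 8*(9 + 1)))) = 2618/(444051*(1/(430 + 8*10))) = 2618/(444051*(1/(430 + 80))) = 2618/(444051*(1/510)) = (2618/444051)*510 = 445060/148017 ≈ 3.0068)
-S = -1*445060/148017 = -445060/148017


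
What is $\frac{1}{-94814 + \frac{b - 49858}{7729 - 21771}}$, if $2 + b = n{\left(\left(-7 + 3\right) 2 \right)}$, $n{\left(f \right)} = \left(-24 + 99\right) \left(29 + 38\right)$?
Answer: $- \frac{2006}{190190479} \approx -1.0547 \cdot 10^{-5}$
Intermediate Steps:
$n{\left(f \right)} = 5025$ ($n{\left(f \right)} = 75 \cdot 67 = 5025$)
$b = 5023$ ($b = -2 + 5025 = 5023$)
$\frac{1}{-94814 + \frac{b - 49858}{7729 - 21771}} = \frac{1}{-94814 + \frac{5023 - 49858}{7729 - 21771}} = \frac{1}{-94814 - \frac{44835}{-14042}} = \frac{1}{-94814 - - \frac{6405}{2006}} = \frac{1}{-94814 + \frac{6405}{2006}} = \frac{1}{- \frac{190190479}{2006}} = - \frac{2006}{190190479}$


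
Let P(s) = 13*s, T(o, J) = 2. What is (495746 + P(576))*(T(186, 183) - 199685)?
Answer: -100487274822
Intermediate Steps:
(495746 + P(576))*(T(186, 183) - 199685) = (495746 + 13*576)*(2 - 199685) = (495746 + 7488)*(-199683) = 503234*(-199683) = -100487274822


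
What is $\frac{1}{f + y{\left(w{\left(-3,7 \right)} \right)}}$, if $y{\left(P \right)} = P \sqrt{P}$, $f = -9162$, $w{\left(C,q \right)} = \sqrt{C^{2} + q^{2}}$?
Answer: $- \frac{96134854941}{880787540945053} - \frac{20985561 \cdot 58^{\frac{3}{4}}}{1761575081890106} - \frac{132849 \sqrt{58}}{1761575081890106} - \frac{841 \sqrt[4]{58}}{1761575081890106} \approx -0.0001094$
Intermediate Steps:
$y{\left(P \right)} = P^{\frac{3}{2}}$
$\frac{1}{f + y{\left(w{\left(-3,7 \right)} \right)}} = \frac{1}{-9162 + \left(\sqrt{\left(-3\right)^{2} + 7^{2}}\right)^{\frac{3}{2}}} = \frac{1}{-9162 + \left(\sqrt{9 + 49}\right)^{\frac{3}{2}}} = \frac{1}{-9162 + \left(\sqrt{58}\right)^{\frac{3}{2}}} = \frac{1}{-9162 + 58^{\frac{3}{4}}}$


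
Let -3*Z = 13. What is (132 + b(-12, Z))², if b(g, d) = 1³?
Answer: 17689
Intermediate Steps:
Z = -13/3 (Z = -⅓*13 = -13/3 ≈ -4.3333)
b(g, d) = 1
(132 + b(-12, Z))² = (132 + 1)² = 133² = 17689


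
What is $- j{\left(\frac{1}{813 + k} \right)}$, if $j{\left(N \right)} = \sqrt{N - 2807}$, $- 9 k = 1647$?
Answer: $- \frac{i \sqrt{123788630}}{210} \approx - 52.981 i$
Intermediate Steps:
$k = -183$ ($k = \left(- \frac{1}{9}\right) 1647 = -183$)
$j{\left(N \right)} = \sqrt{-2807 + N}$
$- j{\left(\frac{1}{813 + k} \right)} = - \sqrt{-2807 + \frac{1}{813 - 183}} = - \sqrt{-2807 + \frac{1}{630}} = - \sqrt{- \frac{1768409}{630}} = - \frac{i \sqrt{123788630}}{210}$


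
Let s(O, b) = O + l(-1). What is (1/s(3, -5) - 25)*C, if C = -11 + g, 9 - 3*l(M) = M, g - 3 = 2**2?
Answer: 1888/19 ≈ 99.368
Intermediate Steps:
g = 7 (g = 3 + 2**2 = 3 + 4 = 7)
l(M) = 3 - M/3
C = -4 (C = -11 + 7 = -4)
s(O, b) = 10/3 + O (s(O, b) = O + (3 - 1/3*(-1)) = O + (3 + 1/3) = O + 10/3 = 10/3 + O)
(1/s(3, -5) - 25)*C = (1/(10/3 + 3) - 25)*(-4) = (1/(19/3) - 25)*(-4) = (3/19 - 25)*(-4) = -472/19*(-4) = 1888/19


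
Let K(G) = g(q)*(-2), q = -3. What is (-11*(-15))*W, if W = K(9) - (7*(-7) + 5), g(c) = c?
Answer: 8250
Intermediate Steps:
K(G) = 6 (K(G) = -3*(-2) = 6)
W = 50 (W = 6 - (7*(-7) + 5) = 6 - (-49 + 5) = 6 - 1*(-44) = 6 + 44 = 50)
(-11*(-15))*W = -11*(-15)*50 = 165*50 = 8250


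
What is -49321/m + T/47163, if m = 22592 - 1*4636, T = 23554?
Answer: -1903190699/846858828 ≈ -2.2474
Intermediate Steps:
m = 17956 (m = 22592 - 4636 = 17956)
-49321/m + T/47163 = -49321/17956 + 23554/47163 = -1903190699/846858828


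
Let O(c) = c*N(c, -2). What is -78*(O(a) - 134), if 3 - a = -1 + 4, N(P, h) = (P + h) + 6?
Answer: 10452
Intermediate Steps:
N(P, h) = 6 + P + h
a = 0 (a = 3 - (-1 + 4) = 3 - 1*3 = 3 - 3 = 0)
O(c) = c*(4 + c) (O(c) = c*(6 + c - 2) = c*(4 + c))
-78*(O(a) - 134) = -78*(0*(4 + 0) - 134) = -78*(0*4 - 134) = -78*(0 - 134) = -78*(-134) = 10452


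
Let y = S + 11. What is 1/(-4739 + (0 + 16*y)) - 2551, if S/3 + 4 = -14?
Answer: -13844278/5427 ≈ -2551.0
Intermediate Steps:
S = -54 (S = -12 + 3*(-14) = -12 - 42 = -54)
y = -43 (y = -54 + 11 = -43)
1/(-4739 + (0 + 16*y)) - 2551 = 1/(-4739 + (0 + 16*(-43))) - 2551 = 1/(-4739 + (0 - 688)) - 2551 = 1/(-4739 - 688) - 2551 = 1/(-5427) - 2551 = -1/5427 - 2551 = -13844278/5427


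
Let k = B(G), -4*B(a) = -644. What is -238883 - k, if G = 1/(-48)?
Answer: -239044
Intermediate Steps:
G = -1/48 ≈ -0.020833
B(a) = 161 (B(a) = -¼*(-644) = 161)
k = 161
-238883 - k = -238883 - 1*161 = -238883 - 161 = -239044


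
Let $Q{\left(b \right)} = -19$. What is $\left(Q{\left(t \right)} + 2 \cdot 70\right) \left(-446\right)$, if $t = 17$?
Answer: $-53966$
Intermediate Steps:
$\left(Q{\left(t \right)} + 2 \cdot 70\right) \left(-446\right) = \left(-19 + 2 \cdot 70\right) \left(-446\right) = \left(-19 + 140\right) \left(-446\right) = 121 \left(-446\right) = -53966$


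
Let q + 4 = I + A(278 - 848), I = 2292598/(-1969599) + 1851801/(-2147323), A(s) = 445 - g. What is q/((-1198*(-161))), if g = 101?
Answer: 1429413925569227/815751507502576806 ≈ 0.0017523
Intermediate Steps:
A(s) = 344 (A(s) = 445 - 1*101 = 445 - 101 = 344)
I = -8570253812953/4229365233477 (I = 2292598*(-1/1969599) + 1851801*(-1/2147323) = -2292598/1969599 - 1851801/2147323 = -8570253812953/4229365233477 ≈ -2.0264)
q = 1429413925569227/4229365233477 (q = -4 + (-8570253812953/4229365233477 + 344) = -4 + 1446331386503135/4229365233477 = 1429413925569227/4229365233477 ≈ 337.97)
q/((-1198*(-161))) = 1429413925569227/(4229365233477*((-1198*(-161)))) = (1429413925569227/4229365233477)/192878 = (1429413925569227/4229365233477)*(1/192878) = 1429413925569227/815751507502576806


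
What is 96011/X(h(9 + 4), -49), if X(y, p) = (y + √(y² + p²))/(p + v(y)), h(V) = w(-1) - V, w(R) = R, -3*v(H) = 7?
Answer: -4224484/147 - 2112242*√53/147 ≈ -1.3335e+5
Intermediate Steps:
v(H) = -7/3 (v(H) = -⅓*7 = -7/3)
h(V) = -1 - V
X(y, p) = (y + √(p² + y²))/(-7/3 + p) (X(y, p) = (y + √(y² + p²))/(p - 7/3) = (y + √(p² + y²))/(-7/3 + p))
96011/X(h(9 + 4), -49) = 96011/((3*((-1 - (9 + 4)) + √((-49)² + (-1 - (9 + 4))²))/(-7 + 3*(-49)))) = 96011/((3*((-1 - 1*13) + √(2401 + (-1 - 1*13)²))/(-7 - 147))) = 96011/((3*((-1 - 13) + √(2401 + (-1 - 13)²))/(-154))) = 96011/((3*(-1/154)*(-14 + √(2401 + (-14)²)))) = 96011/((3*(-1/154)*(-14 + √(2401 + 196)))) = 96011/((3*(-1/154)*(-14 + √2597))) = 96011/((3*(-1/154)*(-14 + 7*√53))) = 96011/(3/11 - 3*√53/22)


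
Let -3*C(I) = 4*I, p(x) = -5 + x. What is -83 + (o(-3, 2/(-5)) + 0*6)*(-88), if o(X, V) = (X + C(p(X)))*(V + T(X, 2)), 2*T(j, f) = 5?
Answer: -7499/5 ≈ -1499.8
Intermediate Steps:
T(j, f) = 5/2 (T(j, f) = (½)*5 = 5/2)
C(I) = -4*I/3
o(X, V) = (5/2 + V)*(20/3 - X/3) (o(X, V) = (X - 4*(-5 + X)/3)*(V + 5/2) = (X + (20/3 - 4*X/3))*(5/2 + V) = (20/3 - X/3)*(5/2 + V) = (5/2 + V)*(20/3 - X/3))
-83 + (o(-3, 2/(-5)) + 0*6)*(-88) = -83 + ((50/3 - ⅚*(-3) + 20*(2/(-5))/3 - ⅓*2/(-5)*(-3)) + 0*6)*(-88) = -83 + ((50/3 + 5/2 + 20*(2*(-⅕))/3 - ⅓*2*(-⅕)*(-3)) + 0)*(-88) = -83 + ((50/3 + 5/2 + (20/3)*(-⅖) - ⅓*(-⅖)*(-3)) + 0)*(-88) = -83 + ((50/3 + 5/2 - 8/3 - ⅖) + 0)*(-88) = -83 + (161/10 + 0)*(-88) = -83 + (161/10)*(-88) = -83 - 7084/5 = -7499/5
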